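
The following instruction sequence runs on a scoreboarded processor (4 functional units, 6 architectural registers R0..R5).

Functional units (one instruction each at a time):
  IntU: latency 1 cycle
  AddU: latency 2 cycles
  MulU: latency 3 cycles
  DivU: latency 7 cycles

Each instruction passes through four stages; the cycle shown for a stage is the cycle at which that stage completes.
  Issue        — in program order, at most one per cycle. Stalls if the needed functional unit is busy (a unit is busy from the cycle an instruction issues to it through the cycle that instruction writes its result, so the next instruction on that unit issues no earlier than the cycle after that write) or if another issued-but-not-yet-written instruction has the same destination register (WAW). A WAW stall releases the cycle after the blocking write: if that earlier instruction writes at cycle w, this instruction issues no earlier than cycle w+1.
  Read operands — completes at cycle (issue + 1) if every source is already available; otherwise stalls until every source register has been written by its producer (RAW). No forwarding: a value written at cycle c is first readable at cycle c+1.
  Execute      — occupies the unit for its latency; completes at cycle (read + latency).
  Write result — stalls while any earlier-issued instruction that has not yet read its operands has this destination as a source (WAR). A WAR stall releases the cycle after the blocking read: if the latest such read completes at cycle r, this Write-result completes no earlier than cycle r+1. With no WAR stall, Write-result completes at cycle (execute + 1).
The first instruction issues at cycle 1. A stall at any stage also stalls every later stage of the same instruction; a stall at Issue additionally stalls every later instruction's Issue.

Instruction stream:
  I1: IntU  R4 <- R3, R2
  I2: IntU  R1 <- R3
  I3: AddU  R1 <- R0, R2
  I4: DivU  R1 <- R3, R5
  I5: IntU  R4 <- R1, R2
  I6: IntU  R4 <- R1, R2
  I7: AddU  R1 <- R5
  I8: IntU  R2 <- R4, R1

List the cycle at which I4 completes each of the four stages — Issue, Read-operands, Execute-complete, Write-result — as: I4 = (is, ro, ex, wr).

c1: issue I1 (IntU)
c2: I1 read-ops
c3: I1 finished on IntU
c4: I1→R4
c5: issue I2 (IntU)
c6: I2 read-ops
c7: I2 finished on IntU
c8: I2→R1
c9: issue I3 (AddU)
c10: I3 read-ops
c12: I3 finished on AddU
c13: I3→R1
c14: issue I4 (DivU)
c15: I4 read-ops | issue I5 (IntU)
c22: I4 finished on DivU
c23: I4→R1
c24: I5 read-ops
c25: I5 finished on IntU
c26: I5→R4
c27: issue I6 (IntU)
c28: I6 read-ops | issue I7 (AddU)
c29: I6 finished on IntU | I7 read-ops
c30: I6→R4
c31: I7 finished on AddU | issue I8 (IntU)
c32: I7→R1
c33: I8 read-ops
c34: I8 finished on IntU
c35: I8→R2

I4 = (14, 15, 22, 23)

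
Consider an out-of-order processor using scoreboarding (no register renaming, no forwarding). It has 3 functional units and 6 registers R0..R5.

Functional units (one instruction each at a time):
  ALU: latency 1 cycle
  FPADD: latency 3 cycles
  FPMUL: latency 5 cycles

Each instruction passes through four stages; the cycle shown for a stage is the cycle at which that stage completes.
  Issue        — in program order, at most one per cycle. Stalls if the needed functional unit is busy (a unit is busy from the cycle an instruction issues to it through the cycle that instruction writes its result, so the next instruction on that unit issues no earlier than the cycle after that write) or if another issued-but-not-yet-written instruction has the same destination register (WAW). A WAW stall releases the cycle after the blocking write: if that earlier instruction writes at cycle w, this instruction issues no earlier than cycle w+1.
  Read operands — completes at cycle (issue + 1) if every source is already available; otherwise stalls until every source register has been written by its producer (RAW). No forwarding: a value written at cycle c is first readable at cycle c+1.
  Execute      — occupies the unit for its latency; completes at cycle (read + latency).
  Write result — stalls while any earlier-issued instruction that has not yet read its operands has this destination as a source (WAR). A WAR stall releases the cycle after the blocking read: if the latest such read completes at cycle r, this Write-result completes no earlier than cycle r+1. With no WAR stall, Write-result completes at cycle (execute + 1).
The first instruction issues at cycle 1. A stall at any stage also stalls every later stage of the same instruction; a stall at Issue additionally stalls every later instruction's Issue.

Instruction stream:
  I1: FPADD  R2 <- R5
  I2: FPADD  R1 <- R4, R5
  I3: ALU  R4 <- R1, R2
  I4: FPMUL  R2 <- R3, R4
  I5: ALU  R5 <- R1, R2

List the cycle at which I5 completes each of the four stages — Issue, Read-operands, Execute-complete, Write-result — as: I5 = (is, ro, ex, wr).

I5 = (16, 23, 24, 25)

1) issue 1, read 2, done 5, write 6
2) issue 7, read 8, done 11, write 12  <struct: FPADD busy until I1 writes@6>
3) issue 8, read 13, done 14, write 15  <RAW R1: wait I2 write@12>
4) issue 9, read 16, done 21, write 22  <RAW R4: wait I3 write@15>
5) issue 16, read 23, done 24, write 25  <struct: ALU busy until I3 writes@15 / RAW R2: wait I4 write@22>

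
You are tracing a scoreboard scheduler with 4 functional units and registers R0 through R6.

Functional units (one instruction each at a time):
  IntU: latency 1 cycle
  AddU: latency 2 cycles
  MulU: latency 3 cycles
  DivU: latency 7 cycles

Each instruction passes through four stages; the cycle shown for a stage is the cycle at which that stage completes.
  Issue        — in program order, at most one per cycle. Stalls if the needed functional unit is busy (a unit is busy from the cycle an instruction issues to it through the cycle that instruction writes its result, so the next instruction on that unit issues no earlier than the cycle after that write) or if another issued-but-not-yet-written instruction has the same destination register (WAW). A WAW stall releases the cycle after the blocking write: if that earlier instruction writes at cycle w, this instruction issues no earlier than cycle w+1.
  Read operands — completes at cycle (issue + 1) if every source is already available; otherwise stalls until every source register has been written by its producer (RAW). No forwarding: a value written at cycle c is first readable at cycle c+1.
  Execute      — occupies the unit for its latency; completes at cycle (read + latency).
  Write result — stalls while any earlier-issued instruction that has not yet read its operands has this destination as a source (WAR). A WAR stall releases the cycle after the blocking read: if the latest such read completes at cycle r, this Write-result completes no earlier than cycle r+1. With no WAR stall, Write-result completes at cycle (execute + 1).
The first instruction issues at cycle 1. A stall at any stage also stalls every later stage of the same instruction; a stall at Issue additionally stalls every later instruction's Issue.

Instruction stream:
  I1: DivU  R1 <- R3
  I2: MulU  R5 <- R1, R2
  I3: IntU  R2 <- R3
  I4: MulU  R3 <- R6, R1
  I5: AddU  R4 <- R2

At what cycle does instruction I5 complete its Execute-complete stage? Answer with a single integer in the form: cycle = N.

cycle = 20

[I1] 1/2/9/10
[I2] 2/11/14/15  (RAW R1: wait I1 write@10)
[I3] 3/4/5/12  (WAR R2: wait I2 read@11)
[I4] 16/17/20/21  (struct: MulU busy until I2 writes@15)
[I5] 17/18/20/21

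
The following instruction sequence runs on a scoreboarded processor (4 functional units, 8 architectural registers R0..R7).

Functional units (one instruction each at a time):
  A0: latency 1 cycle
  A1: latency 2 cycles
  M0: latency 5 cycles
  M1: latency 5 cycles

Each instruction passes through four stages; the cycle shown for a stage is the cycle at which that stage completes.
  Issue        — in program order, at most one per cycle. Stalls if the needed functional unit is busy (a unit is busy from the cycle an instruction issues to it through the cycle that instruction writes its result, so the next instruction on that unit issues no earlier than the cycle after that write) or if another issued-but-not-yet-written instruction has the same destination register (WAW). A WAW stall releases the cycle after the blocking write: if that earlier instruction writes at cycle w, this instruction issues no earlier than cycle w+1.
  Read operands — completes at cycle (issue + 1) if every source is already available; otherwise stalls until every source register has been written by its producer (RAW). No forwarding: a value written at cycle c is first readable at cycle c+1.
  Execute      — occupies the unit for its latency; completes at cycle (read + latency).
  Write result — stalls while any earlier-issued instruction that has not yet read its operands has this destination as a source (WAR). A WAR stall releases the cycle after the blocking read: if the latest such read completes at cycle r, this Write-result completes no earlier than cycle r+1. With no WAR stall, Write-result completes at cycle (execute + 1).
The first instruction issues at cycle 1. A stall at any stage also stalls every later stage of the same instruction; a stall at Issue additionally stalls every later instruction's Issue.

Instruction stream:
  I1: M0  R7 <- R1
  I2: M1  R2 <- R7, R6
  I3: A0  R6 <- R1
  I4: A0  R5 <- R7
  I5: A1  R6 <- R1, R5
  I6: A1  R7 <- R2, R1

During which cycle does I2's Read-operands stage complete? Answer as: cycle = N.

cycle = 9

[I1] 1/2/7/8
[I2] 2/9/14/15  (RAW R7: wait I1 write@8)
[I3] 3/4/5/10  (WAR R6: wait I2 read@9)
[I4] 11/12/13/14  (struct: A0 busy until I3 writes@10)
[I5] 12/15/17/18  (RAW R5: wait I4 write@14)
[I6] 19/20/22/23  (struct: A1 busy until I5 writes@18)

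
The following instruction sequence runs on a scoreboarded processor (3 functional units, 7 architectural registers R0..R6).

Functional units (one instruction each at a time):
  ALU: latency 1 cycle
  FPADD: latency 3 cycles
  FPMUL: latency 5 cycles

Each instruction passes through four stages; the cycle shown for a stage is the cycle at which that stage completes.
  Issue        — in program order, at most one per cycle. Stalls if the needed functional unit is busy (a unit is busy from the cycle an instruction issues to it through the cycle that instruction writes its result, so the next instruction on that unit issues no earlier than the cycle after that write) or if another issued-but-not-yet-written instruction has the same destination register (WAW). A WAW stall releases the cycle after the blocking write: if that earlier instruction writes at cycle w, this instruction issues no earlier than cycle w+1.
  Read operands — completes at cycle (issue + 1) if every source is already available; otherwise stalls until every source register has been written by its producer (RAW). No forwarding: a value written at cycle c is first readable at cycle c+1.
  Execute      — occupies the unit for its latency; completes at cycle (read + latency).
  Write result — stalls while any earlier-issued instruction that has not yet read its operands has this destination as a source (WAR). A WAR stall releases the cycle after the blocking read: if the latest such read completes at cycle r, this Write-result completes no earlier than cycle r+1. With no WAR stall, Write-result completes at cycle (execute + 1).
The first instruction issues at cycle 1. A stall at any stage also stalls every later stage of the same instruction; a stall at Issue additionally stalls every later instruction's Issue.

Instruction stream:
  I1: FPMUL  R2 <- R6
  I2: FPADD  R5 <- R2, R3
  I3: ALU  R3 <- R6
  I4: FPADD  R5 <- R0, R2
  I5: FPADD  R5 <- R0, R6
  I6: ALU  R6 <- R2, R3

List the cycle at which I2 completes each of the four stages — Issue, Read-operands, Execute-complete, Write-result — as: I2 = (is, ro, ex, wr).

I1: IS=1 RO=2 EX=7 WR=8
I2: IS=2 RO=9 EX=12 WR=13  [RAW R2: wait I1 write@8]
I3: IS=3 RO=4 EX=5 WR=10  [WAR R3: wait I2 read@9]
I4: IS=14 RO=15 EX=18 WR=19  [struct: FPADD busy until I2 writes@13]
I5: IS=20 RO=21 EX=24 WR=25  [struct: FPADD busy until I4 writes@19]
I6: IS=21 RO=22 EX=23 WR=24

I2 = (2, 9, 12, 13)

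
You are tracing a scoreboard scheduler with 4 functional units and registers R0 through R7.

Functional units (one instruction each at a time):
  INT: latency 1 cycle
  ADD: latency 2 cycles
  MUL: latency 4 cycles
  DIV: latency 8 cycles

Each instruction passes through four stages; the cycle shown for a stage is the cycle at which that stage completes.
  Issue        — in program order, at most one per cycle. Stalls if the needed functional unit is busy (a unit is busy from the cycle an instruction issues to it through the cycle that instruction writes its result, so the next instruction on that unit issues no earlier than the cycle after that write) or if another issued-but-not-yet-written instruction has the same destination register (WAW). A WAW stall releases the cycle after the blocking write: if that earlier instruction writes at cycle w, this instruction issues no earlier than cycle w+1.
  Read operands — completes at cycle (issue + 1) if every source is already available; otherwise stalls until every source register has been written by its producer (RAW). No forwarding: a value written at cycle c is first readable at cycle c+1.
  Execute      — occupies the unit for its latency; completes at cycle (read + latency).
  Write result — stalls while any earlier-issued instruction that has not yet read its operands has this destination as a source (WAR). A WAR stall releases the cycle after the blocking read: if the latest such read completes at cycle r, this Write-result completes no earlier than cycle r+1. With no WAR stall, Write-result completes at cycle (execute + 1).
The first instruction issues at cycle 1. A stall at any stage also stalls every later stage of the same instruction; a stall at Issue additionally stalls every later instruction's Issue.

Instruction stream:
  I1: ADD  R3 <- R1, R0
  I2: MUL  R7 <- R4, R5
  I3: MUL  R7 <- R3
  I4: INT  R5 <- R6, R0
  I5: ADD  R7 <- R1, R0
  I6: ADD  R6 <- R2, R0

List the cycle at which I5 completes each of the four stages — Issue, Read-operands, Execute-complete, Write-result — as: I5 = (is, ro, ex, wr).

I1: IS=1 RO=2 EX=4 WR=5
I2: IS=2 RO=3 EX=7 WR=8
I3: IS=9 RO=10 EX=14 WR=15  [struct: MUL busy until I2 writes@8]
I4: IS=10 RO=11 EX=12 WR=13
I5: IS=16 RO=17 EX=19 WR=20  [WAW R7: wait I3 write@15]
I6: IS=21 RO=22 EX=24 WR=25  [struct: ADD busy until I5 writes@20]

I5 = (16, 17, 19, 20)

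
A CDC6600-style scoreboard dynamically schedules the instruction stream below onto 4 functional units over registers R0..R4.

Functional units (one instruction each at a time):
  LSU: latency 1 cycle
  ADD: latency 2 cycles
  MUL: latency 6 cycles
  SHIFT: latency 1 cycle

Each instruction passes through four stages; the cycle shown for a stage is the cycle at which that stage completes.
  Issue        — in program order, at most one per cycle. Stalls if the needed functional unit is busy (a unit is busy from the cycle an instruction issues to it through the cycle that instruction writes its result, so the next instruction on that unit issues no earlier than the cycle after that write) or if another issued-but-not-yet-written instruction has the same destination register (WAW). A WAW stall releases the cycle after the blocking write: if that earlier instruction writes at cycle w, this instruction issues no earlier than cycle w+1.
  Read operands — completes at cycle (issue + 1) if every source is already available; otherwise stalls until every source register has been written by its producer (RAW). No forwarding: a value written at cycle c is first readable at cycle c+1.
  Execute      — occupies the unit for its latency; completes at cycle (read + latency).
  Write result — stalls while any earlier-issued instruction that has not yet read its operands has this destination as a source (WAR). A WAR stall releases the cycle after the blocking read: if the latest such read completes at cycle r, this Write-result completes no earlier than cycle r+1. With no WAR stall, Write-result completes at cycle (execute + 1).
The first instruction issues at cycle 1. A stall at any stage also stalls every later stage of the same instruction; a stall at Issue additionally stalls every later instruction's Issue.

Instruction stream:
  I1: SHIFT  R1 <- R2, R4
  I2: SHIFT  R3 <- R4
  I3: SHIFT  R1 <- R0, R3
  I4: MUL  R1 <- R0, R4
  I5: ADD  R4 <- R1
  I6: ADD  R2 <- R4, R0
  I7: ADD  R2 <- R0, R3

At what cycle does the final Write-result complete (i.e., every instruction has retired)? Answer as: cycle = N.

cycle = 35

  I1 | 1 | 2 | 3 | 4
  I2 | 5 | 6 | 7 | 8   struct: SHIFT busy until I1 writes@4
  I3 | 9 | 10 | 11 | 12   struct: SHIFT busy until I2 writes@8
  I4 | 13 | 14 | 20 | 21   WAW R1: wait I3 write@12
  I5 | 14 | 22 | 24 | 25   RAW R1: wait I4 write@21
  I6 | 26 | 27 | 29 | 30   struct: ADD busy until I5 writes@25
  I7 | 31 | 32 | 34 | 35   struct: ADD busy until I6 writes@30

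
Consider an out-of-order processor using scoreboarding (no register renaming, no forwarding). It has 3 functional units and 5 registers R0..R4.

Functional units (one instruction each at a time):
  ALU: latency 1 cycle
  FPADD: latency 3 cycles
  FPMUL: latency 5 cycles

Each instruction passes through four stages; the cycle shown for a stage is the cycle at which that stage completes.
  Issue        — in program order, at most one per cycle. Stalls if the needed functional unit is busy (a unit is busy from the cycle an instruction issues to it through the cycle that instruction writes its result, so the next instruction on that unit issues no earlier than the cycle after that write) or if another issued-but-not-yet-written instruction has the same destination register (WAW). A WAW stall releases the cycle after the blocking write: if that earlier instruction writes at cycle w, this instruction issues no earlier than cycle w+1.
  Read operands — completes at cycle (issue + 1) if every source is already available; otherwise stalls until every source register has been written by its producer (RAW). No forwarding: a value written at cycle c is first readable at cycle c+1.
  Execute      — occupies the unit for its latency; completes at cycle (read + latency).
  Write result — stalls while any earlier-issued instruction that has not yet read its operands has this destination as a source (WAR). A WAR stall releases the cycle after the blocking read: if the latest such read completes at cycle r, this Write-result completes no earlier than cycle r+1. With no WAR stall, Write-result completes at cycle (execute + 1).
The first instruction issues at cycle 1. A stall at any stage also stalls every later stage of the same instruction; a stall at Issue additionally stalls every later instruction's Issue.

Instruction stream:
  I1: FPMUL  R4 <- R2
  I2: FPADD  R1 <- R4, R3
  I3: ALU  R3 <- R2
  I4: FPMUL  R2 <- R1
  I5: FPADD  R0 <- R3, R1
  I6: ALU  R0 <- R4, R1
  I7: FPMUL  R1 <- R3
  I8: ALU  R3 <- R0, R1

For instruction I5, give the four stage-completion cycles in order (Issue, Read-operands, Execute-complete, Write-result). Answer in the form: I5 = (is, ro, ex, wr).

I5 = (14, 15, 18, 19)

c1: issue I1 (FPMUL)
c2: I1 read-ops, issue I2 (FPADD)
c3: issue I3 (ALU)
c4: I3 read-ops
c5: I3 finished on ALU
c7: I1 finished on FPMUL
c8: I1→R4
c9: I2 read-ops, issue I4 (FPMUL)
c10: I3→R3
c12: I2 finished on FPADD
c13: I2→R1
c14: I4 read-ops, issue I5 (FPADD)
c15: I5 read-ops
c18: I5 finished on FPADD
c19: I4 finished on FPMUL, I5→R0
c20: I4→R2, issue I6 (ALU)
c21: I6 read-ops, issue I7 (FPMUL)
c22: I6 finished on ALU, I7 read-ops
c23: I6→R0
c24: issue I8 (ALU)
c27: I7 finished on FPMUL
c28: I7→R1
c29: I8 read-ops
c30: I8 finished on ALU
c31: I8→R3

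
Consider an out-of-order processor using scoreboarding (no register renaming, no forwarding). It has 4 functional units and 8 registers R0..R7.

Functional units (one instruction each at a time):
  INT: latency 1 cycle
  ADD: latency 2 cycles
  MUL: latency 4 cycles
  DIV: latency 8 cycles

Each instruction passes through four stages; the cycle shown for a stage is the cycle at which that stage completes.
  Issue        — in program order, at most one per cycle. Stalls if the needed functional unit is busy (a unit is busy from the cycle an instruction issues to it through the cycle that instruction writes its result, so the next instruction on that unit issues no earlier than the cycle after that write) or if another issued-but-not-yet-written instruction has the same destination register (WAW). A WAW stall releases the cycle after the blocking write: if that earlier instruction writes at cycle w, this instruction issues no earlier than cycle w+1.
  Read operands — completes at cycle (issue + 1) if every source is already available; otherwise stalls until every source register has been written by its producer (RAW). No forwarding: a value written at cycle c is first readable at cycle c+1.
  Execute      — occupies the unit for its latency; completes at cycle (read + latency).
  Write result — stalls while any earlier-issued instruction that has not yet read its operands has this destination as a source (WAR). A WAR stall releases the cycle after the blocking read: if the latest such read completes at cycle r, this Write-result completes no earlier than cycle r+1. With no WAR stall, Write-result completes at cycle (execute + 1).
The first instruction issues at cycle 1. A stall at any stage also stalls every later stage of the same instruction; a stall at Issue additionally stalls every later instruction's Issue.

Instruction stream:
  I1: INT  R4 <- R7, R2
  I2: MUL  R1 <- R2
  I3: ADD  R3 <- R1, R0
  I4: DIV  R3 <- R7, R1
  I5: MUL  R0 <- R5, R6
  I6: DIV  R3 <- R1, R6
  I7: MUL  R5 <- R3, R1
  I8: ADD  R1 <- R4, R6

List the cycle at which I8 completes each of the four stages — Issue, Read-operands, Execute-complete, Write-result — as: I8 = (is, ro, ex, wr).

I8 = (26, 27, 29, 36)

t=1  I1 dispatched to INT
t=2  I1 operands ready | I2 dispatched to MUL
t=3  I1 complete | I2 operands ready | I3 dispatched to ADD
t=4  R4←I1
t=7  I2 complete
t=8  R1←I2
t=9  I3 operands ready
t=11  I3 complete
t=12  R3←I3
t=13  I4 dispatched to DIV
t=14  I4 operands ready | I5 dispatched to MUL
t=15  I5 operands ready
t=19  I5 complete
t=20  R0←I5
t=22  I4 complete
t=23  R3←I4
t=24  I6 dispatched to DIV
t=25  I6 operands ready | I7 dispatched to MUL
t=26  I8 dispatched to ADD
t=27  I8 operands ready
t=29  I8 complete
t=33  I6 complete
t=34  R3←I6
t=35  I7 operands ready
t=36  R1←I8
t=39  I7 complete
t=40  R5←I7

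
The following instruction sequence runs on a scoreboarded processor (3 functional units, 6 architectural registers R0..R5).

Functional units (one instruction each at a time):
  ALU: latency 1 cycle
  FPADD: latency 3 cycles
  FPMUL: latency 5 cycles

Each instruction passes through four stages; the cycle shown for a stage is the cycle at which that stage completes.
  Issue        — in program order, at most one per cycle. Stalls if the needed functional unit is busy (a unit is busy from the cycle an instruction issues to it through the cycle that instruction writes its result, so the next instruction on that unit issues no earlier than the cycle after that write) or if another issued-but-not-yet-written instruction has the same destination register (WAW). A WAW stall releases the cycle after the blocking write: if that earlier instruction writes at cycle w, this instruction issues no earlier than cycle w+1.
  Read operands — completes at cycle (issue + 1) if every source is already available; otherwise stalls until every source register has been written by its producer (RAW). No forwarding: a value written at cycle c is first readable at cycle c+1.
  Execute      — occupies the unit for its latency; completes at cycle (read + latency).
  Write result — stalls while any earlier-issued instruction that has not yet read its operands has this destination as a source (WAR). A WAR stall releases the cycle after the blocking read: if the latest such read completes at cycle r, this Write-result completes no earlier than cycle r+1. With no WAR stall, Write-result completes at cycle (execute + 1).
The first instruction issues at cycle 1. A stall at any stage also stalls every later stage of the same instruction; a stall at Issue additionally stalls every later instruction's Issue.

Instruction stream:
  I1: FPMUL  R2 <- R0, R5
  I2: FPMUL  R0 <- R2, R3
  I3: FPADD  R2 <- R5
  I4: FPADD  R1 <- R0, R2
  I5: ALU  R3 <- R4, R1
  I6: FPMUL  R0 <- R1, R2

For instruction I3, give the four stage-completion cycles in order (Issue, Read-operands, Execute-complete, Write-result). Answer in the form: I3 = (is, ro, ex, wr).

[I1] 1/2/7/8
[I2] 9/10/15/16  (struct: FPMUL busy until I1 writes@8)
[I3] 10/11/14/15
[I4] 16/17/20/21  (struct: FPADD busy until I3 writes@15)
[I5] 17/22/23/24  (RAW R1: wait I4 write@21)
[I6] 18/22/27/28  (RAW R1: wait I4 write@21)

I3 = (10, 11, 14, 15)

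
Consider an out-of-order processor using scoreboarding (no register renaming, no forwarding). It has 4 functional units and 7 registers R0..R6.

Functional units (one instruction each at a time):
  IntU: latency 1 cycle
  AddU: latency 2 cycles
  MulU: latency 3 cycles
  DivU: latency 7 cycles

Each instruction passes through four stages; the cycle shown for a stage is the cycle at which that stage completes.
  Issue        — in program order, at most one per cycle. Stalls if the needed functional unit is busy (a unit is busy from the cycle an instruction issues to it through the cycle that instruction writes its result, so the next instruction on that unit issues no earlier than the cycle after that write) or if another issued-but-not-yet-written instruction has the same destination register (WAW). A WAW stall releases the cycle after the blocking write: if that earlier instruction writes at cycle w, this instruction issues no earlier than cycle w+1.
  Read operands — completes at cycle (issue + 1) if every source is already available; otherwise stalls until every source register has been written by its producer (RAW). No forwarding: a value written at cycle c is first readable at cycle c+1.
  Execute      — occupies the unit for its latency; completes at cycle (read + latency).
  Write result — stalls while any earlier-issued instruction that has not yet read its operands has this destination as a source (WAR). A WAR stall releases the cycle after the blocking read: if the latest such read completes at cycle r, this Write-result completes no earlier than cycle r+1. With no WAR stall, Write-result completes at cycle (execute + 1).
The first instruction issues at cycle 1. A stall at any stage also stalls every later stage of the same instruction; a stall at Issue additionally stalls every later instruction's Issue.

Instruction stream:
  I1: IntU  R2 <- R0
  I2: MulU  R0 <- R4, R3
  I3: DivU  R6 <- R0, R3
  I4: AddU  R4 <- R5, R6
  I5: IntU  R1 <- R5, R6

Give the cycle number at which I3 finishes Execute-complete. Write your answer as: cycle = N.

I1: IS=1 RO=2 EX=3 WR=4
I2: IS=2 RO=3 EX=6 WR=7
I3: IS=3 RO=8 EX=15 WR=16  [RAW R0: wait I2 write@7]
I4: IS=4 RO=17 EX=19 WR=20  [RAW R6: wait I3 write@16]
I5: IS=5 RO=17 EX=18 WR=19  [RAW R6: wait I3 write@16]

cycle = 15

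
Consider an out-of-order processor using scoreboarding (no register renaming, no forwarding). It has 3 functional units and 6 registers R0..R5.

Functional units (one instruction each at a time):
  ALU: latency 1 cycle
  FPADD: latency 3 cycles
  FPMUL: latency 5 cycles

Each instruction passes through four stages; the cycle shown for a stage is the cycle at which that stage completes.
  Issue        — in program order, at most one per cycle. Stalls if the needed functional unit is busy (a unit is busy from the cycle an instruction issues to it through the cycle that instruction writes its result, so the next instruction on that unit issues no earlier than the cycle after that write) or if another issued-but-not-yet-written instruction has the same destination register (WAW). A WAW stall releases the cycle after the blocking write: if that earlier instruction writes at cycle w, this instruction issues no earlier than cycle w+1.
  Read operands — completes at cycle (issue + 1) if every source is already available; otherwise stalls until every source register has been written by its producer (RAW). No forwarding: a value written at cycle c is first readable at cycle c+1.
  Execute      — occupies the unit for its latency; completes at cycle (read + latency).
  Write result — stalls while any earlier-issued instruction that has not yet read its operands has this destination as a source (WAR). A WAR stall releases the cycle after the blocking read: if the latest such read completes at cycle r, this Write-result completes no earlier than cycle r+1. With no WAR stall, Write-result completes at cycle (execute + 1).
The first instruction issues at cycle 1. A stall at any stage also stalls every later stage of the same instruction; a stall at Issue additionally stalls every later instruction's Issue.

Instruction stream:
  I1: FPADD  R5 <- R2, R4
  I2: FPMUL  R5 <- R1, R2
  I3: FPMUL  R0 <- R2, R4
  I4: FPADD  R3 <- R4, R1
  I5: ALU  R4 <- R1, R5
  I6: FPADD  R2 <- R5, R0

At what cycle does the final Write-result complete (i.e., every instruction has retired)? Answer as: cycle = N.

  I1 | 1 | 2 | 5 | 6
  I2 | 7 | 8 | 13 | 14   WAW R5: wait I1 write@6
  I3 | 15 | 16 | 21 | 22   struct: FPMUL busy until I2 writes@14
  I4 | 16 | 17 | 20 | 21
  I5 | 17 | 18 | 19 | 20
  I6 | 22 | 23 | 26 | 27   struct: FPADD busy until I4 writes@21

cycle = 27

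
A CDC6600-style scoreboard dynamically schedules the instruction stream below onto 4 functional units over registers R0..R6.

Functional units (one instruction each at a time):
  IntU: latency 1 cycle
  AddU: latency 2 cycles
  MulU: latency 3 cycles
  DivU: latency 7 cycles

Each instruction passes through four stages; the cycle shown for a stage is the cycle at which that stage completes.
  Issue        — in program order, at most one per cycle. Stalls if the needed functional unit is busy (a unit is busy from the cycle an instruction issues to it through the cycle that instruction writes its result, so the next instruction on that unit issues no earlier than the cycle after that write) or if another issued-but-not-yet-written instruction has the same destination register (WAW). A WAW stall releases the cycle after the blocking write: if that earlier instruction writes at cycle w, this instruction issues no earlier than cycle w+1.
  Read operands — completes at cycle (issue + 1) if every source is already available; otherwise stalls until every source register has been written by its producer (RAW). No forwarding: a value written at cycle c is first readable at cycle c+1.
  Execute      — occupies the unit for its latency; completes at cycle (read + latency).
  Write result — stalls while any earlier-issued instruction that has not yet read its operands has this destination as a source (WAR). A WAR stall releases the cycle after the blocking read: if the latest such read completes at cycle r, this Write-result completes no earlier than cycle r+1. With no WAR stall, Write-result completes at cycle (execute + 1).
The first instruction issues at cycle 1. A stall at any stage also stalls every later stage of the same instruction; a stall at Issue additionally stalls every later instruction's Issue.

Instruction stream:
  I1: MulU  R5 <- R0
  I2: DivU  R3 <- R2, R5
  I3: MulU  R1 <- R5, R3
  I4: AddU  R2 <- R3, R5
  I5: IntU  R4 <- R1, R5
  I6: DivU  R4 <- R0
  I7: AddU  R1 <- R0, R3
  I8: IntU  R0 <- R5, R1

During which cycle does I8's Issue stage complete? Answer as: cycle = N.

t=1  I1 issues→MulU
t=2  I1 reads; I2 issues→DivU
t=5  I1 exec-done
t=6  I1 writes R5
t=7  I2 reads; I3 issues→MulU
t=8  I4 issues→AddU
t=9  I5 issues→IntU
t=14  I2 exec-done
t=15  I2 writes R3
t=16  I3 reads; I4 reads
t=18  I4 exec-done
t=19  I3 exec-done; I4 writes R2
t=20  I3 writes R1
t=21  I5 reads
t=22  I5 exec-done
t=23  I5 writes R4
t=24  I6 issues→DivU
t=25  I6 reads; I7 issues→AddU
t=26  I7 reads; I8 issues→IntU
t=28  I7 exec-done
t=29  I7 writes R1
t=30  I8 reads
t=31  I8 exec-done
t=32  I6 exec-done; I8 writes R0
t=33  I6 writes R4

cycle = 26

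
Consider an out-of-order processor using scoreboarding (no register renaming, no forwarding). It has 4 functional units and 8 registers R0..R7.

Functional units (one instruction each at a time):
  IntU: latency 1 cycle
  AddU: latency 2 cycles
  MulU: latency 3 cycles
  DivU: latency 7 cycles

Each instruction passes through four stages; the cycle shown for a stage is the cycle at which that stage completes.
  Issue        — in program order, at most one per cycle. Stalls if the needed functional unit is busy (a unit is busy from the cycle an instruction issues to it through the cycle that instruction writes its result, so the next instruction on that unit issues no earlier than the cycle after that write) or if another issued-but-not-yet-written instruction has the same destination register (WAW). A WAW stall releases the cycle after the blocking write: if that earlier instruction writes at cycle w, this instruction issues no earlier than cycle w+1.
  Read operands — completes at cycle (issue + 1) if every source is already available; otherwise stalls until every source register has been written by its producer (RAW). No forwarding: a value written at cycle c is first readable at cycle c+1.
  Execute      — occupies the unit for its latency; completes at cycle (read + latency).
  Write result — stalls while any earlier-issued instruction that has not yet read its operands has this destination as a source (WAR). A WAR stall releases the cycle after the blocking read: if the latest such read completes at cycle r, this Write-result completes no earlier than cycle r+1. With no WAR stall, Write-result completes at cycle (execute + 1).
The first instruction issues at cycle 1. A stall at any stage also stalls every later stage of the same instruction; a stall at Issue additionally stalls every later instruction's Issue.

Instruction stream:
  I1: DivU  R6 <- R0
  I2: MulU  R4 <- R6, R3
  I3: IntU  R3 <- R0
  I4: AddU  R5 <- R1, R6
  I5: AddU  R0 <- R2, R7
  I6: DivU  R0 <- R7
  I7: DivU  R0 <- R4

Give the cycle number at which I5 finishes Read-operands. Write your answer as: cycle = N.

cycle = 16

[I1] 1/2/9/10
[I2] 2/11/14/15  (RAW R6: wait I1 write@10)
[I3] 3/4/5/12  (WAR R3: wait I2 read@11)
[I4] 4/11/13/14  (RAW R6: wait I1 write@10)
[I5] 15/16/18/19  (struct: AddU busy until I4 writes@14)
[I6] 20/21/28/29  (WAW R0: wait I5 write@19)
[I7] 30/31/38/39  (struct: DivU busy until I6 writes@29)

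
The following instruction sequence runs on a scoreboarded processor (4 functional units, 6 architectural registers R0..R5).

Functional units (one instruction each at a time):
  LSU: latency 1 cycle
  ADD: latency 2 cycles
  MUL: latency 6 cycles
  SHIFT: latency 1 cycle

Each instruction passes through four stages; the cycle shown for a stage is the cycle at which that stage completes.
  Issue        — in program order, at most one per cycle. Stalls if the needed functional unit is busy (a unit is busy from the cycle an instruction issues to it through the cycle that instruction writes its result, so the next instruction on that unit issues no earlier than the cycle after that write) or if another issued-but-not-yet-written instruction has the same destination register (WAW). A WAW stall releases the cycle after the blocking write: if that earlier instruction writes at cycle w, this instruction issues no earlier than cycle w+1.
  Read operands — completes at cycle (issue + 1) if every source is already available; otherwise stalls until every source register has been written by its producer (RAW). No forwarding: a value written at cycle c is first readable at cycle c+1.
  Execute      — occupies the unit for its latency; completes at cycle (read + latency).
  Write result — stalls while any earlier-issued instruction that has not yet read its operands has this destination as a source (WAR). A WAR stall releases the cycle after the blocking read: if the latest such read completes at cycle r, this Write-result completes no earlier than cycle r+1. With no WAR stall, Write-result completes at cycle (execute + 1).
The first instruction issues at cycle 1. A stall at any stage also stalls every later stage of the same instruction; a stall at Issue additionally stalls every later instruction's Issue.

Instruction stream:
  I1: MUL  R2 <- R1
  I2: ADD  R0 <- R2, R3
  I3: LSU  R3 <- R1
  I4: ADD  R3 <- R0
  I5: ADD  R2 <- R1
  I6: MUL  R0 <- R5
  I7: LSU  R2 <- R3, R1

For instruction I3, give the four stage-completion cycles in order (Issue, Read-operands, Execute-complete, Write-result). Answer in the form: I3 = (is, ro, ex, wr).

cycle 1: issue I1 (MUL)
cycle 2: I1 read-ops · issue I2 (ADD)
cycle 3: issue I3 (LSU)
cycle 4: I3 read-ops
cycle 5: I3 finished on LSU
cycle 8: I1 finished on MUL
cycle 9: I1→R2
cycle 10: I2 read-ops
cycle 11: I3→R3
cycle 12: I2 finished on ADD
cycle 13: I2→R0
cycle 14: issue I4 (ADD)
cycle 15: I4 read-ops
cycle 17: I4 finished on ADD
cycle 18: I4→R3
cycle 19: issue I5 (ADD)
cycle 20: I5 read-ops · issue I6 (MUL)
cycle 21: I6 read-ops
cycle 22: I5 finished on ADD
cycle 23: I5→R2
cycle 24: issue I7 (LSU)
cycle 25: I7 read-ops
cycle 26: I7 finished on LSU
cycle 27: I6 finished on MUL · I7→R2
cycle 28: I6→R0

I3 = (3, 4, 5, 11)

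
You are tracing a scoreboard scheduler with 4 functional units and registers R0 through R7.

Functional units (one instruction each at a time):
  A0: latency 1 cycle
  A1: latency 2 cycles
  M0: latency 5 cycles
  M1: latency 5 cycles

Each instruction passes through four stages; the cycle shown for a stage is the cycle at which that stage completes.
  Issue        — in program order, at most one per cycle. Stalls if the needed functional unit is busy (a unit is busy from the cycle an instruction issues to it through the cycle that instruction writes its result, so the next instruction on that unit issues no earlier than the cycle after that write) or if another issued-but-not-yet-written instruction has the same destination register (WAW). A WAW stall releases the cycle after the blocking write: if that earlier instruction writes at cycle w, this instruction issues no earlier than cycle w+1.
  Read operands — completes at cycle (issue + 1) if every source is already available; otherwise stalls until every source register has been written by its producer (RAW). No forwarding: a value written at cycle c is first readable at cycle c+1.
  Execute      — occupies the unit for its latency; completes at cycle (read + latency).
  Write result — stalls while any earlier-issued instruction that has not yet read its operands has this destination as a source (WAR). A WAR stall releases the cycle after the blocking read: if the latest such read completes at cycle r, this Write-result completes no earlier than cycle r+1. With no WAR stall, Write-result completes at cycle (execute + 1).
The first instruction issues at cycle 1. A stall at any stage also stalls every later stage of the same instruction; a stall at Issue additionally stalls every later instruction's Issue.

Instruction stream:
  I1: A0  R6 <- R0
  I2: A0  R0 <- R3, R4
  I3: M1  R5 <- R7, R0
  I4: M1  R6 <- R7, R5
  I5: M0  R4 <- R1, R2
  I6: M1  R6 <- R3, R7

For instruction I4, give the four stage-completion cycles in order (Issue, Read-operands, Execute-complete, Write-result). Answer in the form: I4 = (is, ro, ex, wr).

I4 = (16, 17, 22, 23)

  I1 | 1 | 2 | 3 | 4
  I2 | 5 | 6 | 7 | 8   struct: A0 busy until I1 writes@4
  I3 | 6 | 9 | 14 | 15   RAW R0: wait I2 write@8
  I4 | 16 | 17 | 22 | 23   struct: M1 busy until I3 writes@15
  I5 | 17 | 18 | 23 | 24
  I6 | 24 | 25 | 30 | 31   struct: M1 busy until I4 writes@23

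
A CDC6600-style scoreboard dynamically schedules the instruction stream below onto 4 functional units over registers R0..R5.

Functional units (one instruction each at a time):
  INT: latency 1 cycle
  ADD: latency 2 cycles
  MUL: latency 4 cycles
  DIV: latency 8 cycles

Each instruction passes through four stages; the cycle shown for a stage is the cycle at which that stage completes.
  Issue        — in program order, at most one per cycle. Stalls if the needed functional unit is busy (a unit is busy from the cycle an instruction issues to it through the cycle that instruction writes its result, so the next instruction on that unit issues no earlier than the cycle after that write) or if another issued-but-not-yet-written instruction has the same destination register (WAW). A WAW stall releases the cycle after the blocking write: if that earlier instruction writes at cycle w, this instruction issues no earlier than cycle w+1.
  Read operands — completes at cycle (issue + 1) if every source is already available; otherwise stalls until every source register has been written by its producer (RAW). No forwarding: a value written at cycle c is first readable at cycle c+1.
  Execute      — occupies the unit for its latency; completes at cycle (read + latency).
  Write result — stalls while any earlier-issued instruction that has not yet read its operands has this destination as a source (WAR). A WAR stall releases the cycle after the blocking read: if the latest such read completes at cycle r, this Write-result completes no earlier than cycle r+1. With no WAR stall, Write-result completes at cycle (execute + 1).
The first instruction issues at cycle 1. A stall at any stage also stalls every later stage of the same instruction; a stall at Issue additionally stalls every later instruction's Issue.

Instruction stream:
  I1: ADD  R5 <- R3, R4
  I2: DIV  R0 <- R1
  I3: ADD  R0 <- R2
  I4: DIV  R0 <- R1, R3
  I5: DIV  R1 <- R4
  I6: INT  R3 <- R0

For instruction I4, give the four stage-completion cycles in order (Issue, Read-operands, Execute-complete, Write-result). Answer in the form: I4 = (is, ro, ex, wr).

cycle 1: I1 issues→ADD
cycle 2: I1 reads | I2 issues→DIV
cycle 3: I2 reads
cycle 4: I1 exec-done
cycle 5: I1 writes R5
cycle 11: I2 exec-done
cycle 12: I2 writes R0
cycle 13: I3 issues→ADD
cycle 14: I3 reads
cycle 16: I3 exec-done
cycle 17: I3 writes R0
cycle 18: I4 issues→DIV
cycle 19: I4 reads
cycle 27: I4 exec-done
cycle 28: I4 writes R0
cycle 29: I5 issues→DIV
cycle 30: I5 reads | I6 issues→INT
cycle 31: I6 reads
cycle 32: I6 exec-done
cycle 33: I6 writes R3
cycle 38: I5 exec-done
cycle 39: I5 writes R1

I4 = (18, 19, 27, 28)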